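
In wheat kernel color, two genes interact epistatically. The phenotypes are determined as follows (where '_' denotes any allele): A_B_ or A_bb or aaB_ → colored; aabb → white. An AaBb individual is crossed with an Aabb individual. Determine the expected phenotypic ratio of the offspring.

Cross: AaBb × Aabb — consider each gene separately:
A gene: Aa × Aa → 1 AA, 2 Aa, 1 aa → 3 A_ : 1 aa (out of 4)
B gene: Bb × bb → 2 Bb, 2 bb → 2 B_ : 2 bb (out of 4)
Genotype classes (out of 4 × 4 = 16): A_B_ = 3×2 = 6; A_bb = 3×2 = 6; aaB_ = 1×2 = 2; aabb = 1×2 = 2
Apply the phenotype rules: A_B_ (6) + A_bb (6) + aaB_ (2) → colored; aabb (2) → white
Phenotype counts (out of 16): 14 colored, 2 white
Ratio: 7 colored : 1 white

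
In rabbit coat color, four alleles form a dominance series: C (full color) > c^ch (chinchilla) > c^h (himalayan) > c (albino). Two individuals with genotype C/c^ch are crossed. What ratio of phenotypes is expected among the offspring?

Cross: C/c^ch × C/c^ch
Allele dominance: C > c^ch > c^h > c
Offspring genotypes: 1 C/C, 2 C/c^ch, 1 c^ch/c^ch
Phenotype counts: 3 full color, 1 chinchilla
Ratio: 3 full color : 1 chinchilla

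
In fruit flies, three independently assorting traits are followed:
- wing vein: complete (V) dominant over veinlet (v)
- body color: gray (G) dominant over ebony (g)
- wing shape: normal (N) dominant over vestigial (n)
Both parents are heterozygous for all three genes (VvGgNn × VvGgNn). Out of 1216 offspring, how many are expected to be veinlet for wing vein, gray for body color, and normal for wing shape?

Trihybrid cross: VvGgNn × VvGgNn
Each trait segregates independently with a 3:1 phenotypic ratio, so each gene contributes 3/4 (dominant) or 1/4 (recessive).
Target: veinlet (wing vein), gray (body color), normal (wing shape)
Probability = product of independent per-trait probabilities
= 1/4 × 3/4 × 3/4 = 9/64
Expected count = 9/64 × 1216 = 171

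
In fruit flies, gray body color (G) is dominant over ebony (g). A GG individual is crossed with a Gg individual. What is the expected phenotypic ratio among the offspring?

Punnett square for GG × Gg:
Offspring genotypes: 2 GG, 2 Gg
gray: 4, ebony: 0
Ratio: all gray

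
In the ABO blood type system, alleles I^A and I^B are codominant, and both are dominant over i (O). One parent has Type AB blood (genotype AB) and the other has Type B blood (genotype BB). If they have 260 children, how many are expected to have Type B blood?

Cross: AB × BB
Possible offspring genotypes: 2 AB, 2 BB
Blood type counts: 2 Type AB, 2 Type B
Probability of Type B: 2/4 = 1/2
Expected count = 1/2 × 260 = 130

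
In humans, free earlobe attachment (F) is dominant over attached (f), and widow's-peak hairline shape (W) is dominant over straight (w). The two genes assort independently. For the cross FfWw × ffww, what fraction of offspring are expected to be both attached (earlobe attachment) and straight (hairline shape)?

Dihybrid cross FfWw × ffww — consider each gene separately:
earlobe attachment: Ff × ff → 2 Ff, 2 ff → 2 F_ : 2 ff (out of 4)
hairline shape: Ww × ww → 2 Ww, 2 ww → 2 W_ : 2 ww (out of 4)
Looking for: attached (ff) and straight (ww)
P(attached) = 2/4, P(straight) = 2/4
P(both) = 2/4 × 2/4 = 4/16 = 1/4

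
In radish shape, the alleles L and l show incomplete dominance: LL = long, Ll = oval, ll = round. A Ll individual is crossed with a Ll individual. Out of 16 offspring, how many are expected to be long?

Punnett square for Ll × Ll:
Offspring genotypes: 1 LL, 2 Ll, 1 ll
Phenotype counts: 1 long, 2 oval, 1 round
long: 1 out of 4 → fraction 1/4
Expected count = 1/4 × 16 = 4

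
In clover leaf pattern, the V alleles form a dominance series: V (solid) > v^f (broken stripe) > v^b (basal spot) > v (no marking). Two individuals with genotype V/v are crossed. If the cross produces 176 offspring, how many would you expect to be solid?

Cross: V/v × V/v
Allele dominance: V > v^f > v^b > v
Offspring genotypes: 1 V/V, 2 V/v, 1 v/v
Phenotype counts: 3 solid, 1 unmarked
solid: 3 out of 4 → fraction 3/4
Expected count = 3/4 × 176 = 132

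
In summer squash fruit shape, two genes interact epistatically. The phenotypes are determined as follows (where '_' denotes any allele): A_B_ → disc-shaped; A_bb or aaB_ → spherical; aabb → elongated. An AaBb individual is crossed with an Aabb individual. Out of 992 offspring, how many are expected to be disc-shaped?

Cross: AaBb × Aabb — consider each gene separately:
A gene: Aa × Aa → 1 AA, 2 Aa, 1 aa → 3 A_ : 1 aa (out of 4)
B gene: Bb × bb → 2 Bb, 2 bb → 2 B_ : 2 bb (out of 4)
Genotype classes (out of 4 × 4 = 16): A_B_ = 3×2 = 6; A_bb = 3×2 = 6; aaB_ = 1×2 = 2; aabb = 1×2 = 2
Apply the phenotype rules: A_B_ (6) → disc-shaped; A_bb (6) + aaB_ (2) → spherical; aabb (2) → elongated
Phenotype counts (out of 16): 6 disc-shaped, 8 spherical, 2 elongated
disc-shaped: 6 out of 16 → fraction 3/8
Expected count = 3/8 × 992 = 372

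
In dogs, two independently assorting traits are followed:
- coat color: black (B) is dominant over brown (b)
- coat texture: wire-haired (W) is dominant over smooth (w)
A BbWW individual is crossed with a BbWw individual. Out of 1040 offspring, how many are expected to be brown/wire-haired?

Dihybrid cross BbWW × BbWw — consider each gene separately:
coat color: Bb × Bb → 1 BB, 2 Bb, 1 bb → 3 B_ : 1 bb (out of 4)
coat texture: WW × Ww → 2 WW, 2 Ww → 4 W_ (out of 4)
Combine (counts out of 4 × 4 = 16): black/wire-haired (B_W_) = 3×4 = 12; brown/wire-haired (bbW_) = 1×4 = 4
Phenotype counts (out of 16): 12 black/wire-haired, 4 brown/wire-haired
brown/wire-haired: 4 out of 16 → fraction 1/4
Expected count = 1/4 × 1040 = 260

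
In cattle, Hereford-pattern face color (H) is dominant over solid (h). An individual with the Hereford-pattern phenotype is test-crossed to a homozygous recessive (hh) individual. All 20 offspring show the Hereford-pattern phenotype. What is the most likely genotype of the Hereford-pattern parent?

Test cross: ? × hh
All offspring are Hereford-pattern.
If the unknown parent were heterozygous (Hh), about half of 20 offspring would be solid; none are. The unknown parent is most likely homozygous dominant (HH).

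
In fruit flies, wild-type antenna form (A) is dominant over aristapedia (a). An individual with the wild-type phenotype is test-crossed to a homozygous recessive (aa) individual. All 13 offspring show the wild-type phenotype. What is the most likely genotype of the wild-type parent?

Test cross: ? × aa
All offspring are wild-type.
If the unknown parent were heterozygous (Aa), about half of 13 offspring would be aristapedia; none are. The unknown parent is most likely homozygous dominant (AA).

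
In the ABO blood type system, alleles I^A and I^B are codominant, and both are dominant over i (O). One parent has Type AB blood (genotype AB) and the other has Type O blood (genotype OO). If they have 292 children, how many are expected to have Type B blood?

Cross: AB × OO
Possible offspring genotypes: 2 AO, 2 BO
Blood type counts: 2 Type A, 2 Type B
Probability of Type B: 2/4 = 1/2
Expected count = 1/2 × 292 = 146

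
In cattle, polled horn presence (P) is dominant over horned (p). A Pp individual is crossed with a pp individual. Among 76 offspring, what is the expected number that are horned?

Punnett square for Pp × pp:
Offspring genotypes: 2 Pp, 2 pp
polled: 2, horned: 2
horned: 2 out of 4 → fraction 1/2
Expected count = 1/2 × 76 = 38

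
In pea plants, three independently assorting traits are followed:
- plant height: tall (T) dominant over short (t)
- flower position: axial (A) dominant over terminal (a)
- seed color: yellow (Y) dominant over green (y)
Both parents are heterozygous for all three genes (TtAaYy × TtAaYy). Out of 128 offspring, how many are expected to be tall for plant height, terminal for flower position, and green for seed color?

Trihybrid cross: TtAaYy × TtAaYy
Each trait segregates independently with a 3:1 phenotypic ratio, so each gene contributes 3/4 (dominant) or 1/4 (recessive).
Target: tall (plant height), terminal (flower position), green (seed color)
Probability = product of independent per-trait probabilities
= 3/4 × 1/4 × 1/4 = 3/64
Expected count = 3/64 × 128 = 6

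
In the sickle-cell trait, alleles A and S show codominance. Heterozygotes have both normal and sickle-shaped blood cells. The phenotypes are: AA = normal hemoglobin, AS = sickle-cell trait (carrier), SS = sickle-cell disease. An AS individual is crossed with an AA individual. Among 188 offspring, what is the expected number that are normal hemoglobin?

Punnett square for AS × AA:
Offspring genotypes: 2 AA, 2 AS
Phenotype counts: 2 normal hemoglobin, 2 sickle-cell trait (carrier)
normal hemoglobin: 2 out of 4 → fraction 1/2
Expected count = 1/2 × 188 = 94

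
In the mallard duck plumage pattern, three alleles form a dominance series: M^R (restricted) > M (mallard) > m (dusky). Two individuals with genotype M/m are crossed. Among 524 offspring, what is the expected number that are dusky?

Cross: M/m × M/m
Allele dominance: M^R > M > m
Offspring genotypes: 1 M/M, 2 M/m, 1 m/m
Phenotype counts: 3 mallard, 1 dusky
dusky: 1 out of 4 → fraction 1/4
Expected count = 1/4 × 524 = 131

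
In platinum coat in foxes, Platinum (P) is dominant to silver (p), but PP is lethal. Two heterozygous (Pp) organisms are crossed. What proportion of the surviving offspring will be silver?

Cross: Pp × Pp
Punnett square offspring (before lethality): 1 PP, 2 Pp, 1 pp
The PP genotype is lethal (embryos die); surviving offspring: 2 Pp, 1 pp
silver: 1 out of 3
Probability: 1/3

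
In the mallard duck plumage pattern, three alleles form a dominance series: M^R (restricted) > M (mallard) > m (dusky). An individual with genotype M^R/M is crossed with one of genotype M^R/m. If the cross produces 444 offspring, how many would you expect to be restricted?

Cross: M^R/M × M^R/m
Allele dominance: M^R > M > m
Offspring genotypes: 1 M^R/M^R, 1 M^R/m, 1 M^R/M, 1 M/m
Phenotype counts: 3 restricted, 1 mallard
restricted: 3 out of 4 → fraction 3/4
Expected count = 3/4 × 444 = 333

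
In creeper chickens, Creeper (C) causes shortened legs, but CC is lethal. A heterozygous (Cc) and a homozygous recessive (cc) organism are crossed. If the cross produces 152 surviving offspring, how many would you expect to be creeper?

Cross: Cc × cc
Punnett square offspring (before lethality): 2 Cc, 2 cc
No CC offspring are produced in this cross.
creeper: 2 out of 4 → fraction 1/2
Expected count = 1/2 × 152 = 76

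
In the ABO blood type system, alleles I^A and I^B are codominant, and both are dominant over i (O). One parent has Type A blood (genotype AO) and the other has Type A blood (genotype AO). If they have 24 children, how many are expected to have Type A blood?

Cross: AO × AO
Possible offspring genotypes: 1 AA, 2 AO, 1 OO
Blood type counts: 3 Type A, 1 Type O
Probability of Type A: 3/4
Expected count = 3/4 × 24 = 18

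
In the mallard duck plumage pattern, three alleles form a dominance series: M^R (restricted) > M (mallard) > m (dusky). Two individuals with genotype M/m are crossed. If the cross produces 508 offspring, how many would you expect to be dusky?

Cross: M/m × M/m
Allele dominance: M^R > M > m
Offspring genotypes: 1 M/M, 2 M/m, 1 m/m
Phenotype counts: 3 mallard, 1 dusky
dusky: 1 out of 4 → fraction 1/4
Expected count = 1/4 × 508 = 127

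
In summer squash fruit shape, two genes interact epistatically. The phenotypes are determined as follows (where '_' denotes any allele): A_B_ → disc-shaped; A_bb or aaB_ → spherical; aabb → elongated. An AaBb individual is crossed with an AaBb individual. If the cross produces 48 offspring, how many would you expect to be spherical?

Cross: AaBb × AaBb — consider each gene separately:
A gene: Aa × Aa → 1 AA, 2 Aa, 1 aa → 3 A_ : 1 aa (out of 4)
B gene: Bb × Bb → 1 BB, 2 Bb, 1 bb → 3 B_ : 1 bb (out of 4)
Genotype classes (out of 4 × 4 = 16): A_B_ = 3×3 = 9; A_bb = 3×1 = 3; aaB_ = 1×3 = 3; aabb = 1×1 = 1
Apply the phenotype rules: A_B_ (9) → disc-shaped; A_bb (3) + aaB_ (3) → spherical; aabb (1) → elongated
Phenotype counts (out of 16): 9 disc-shaped, 6 spherical, 1 elongated
spherical: 6 out of 16 → fraction 3/8
Expected count = 3/8 × 48 = 18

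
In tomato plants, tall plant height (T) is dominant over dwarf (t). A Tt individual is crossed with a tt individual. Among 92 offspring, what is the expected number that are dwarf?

Punnett square for Tt × tt:
Offspring genotypes: 2 Tt, 2 tt
tall: 2, dwarf: 2
dwarf: 2 out of 4 → fraction 1/2
Expected count = 1/2 × 92 = 46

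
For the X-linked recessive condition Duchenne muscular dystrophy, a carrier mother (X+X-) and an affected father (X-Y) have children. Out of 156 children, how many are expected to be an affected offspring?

Cross: X+X- × X-Y
Offspring: 1 X+X-, 1 X+Y, 1 X-X-, 1 X-Y
Probability of an affected offspring: 2/4 = 1/2
Expected count = 1/2 × 156 = 78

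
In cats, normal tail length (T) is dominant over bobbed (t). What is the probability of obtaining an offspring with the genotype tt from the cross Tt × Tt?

Punnett square for Tt × Tt:
Offspring genotypes: 1 TT, 2 Tt, 1 tt
Total offspring: 4
Count with target: 1
Probability: 1/4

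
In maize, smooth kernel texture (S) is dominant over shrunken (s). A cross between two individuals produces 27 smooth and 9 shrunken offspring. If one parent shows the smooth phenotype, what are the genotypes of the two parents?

Observed offspring: 27 smooth, 9 shrunken
The observed ratio simplifies to 3:1. Shrunken (ss) offspring appear, so each parent must contribute one s allele. The parent stated to show smooth carries S, so it is Ss. The other parent is then either Ss or ss: Ss × ss would give a 1:1 split, whereas Ss × Ss gives 3:1 — matching the data. So both parents are heterozygous (Ss × Ss).
Parent genotypes: Ss × Ss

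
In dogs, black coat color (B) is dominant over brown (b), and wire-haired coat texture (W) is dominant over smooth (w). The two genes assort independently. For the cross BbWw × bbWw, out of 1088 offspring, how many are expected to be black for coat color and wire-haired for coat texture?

Dihybrid cross BbWw × bbWw — consider each gene separately:
coat color: Bb × bb → 2 Bb, 2 bb → 2 B_ : 2 bb (out of 4)
coat texture: Ww × Ww → 1 WW, 2 Ww, 1 ww → 3 W_ : 1 ww (out of 4)
Looking for: black (B_) and wire-haired (W_)
P(black) = 2/4, P(wire-haired) = 3/4
P(both) = 2/4 × 3/4 = 6/16 = 3/8
Expected count = 3/8 × 1088 = 408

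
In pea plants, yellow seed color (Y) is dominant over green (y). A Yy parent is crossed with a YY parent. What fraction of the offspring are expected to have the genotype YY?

Punnett square for Yy × YY:
Offspring genotypes: 2 YY, 2 Yy
Total offspring: 4
Count with target: 2
Probability: 2/4 = 1/2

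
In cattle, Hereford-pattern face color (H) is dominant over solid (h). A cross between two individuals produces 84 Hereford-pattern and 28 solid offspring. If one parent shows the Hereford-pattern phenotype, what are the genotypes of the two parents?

Observed offspring: 84 Hereford-pattern, 28 solid
The observed ratio simplifies to 3:1. Solid (hh) offspring appear, so each parent must contribute one h allele. The parent stated to show Hereford-pattern carries H, so it is Hh. The other parent is then either Hh or hh: Hh × hh would give a 1:1 split, whereas Hh × Hh gives 3:1 — matching the data. So both parents are heterozygous (Hh × Hh).
Parent genotypes: Hh × Hh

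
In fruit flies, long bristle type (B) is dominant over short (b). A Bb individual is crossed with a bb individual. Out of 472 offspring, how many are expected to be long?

Punnett square for Bb × bb:
Offspring genotypes: 2 Bb, 2 bb
long: 2, short: 2
long: 2 out of 4 → fraction 1/2
Expected count = 1/2 × 472 = 236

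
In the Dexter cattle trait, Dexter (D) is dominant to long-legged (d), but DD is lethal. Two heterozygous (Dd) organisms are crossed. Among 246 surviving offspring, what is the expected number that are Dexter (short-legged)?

Cross: Dd × Dd
Punnett square offspring (before lethality): 1 DD, 2 Dd, 1 dd
The DD genotype is lethal (embryos die); surviving offspring: 2 Dd, 1 dd
Dexter (short-legged): 2 out of 3 → fraction 2/3
Expected count = 2/3 × 246 = 164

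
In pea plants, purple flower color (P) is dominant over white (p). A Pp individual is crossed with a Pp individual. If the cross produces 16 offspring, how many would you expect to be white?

Punnett square for Pp × Pp:
Offspring genotypes: 1 PP, 2 Pp, 1 pp
purple: 3, white: 1
white: 1 out of 4 → fraction 1/4
Expected count = 1/4 × 16 = 4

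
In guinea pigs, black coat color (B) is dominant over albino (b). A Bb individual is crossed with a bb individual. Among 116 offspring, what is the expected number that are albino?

Punnett square for Bb × bb:
Offspring genotypes: 2 Bb, 2 bb
black: 2, albino: 2
albino: 2 out of 4 → fraction 1/2
Expected count = 1/2 × 116 = 58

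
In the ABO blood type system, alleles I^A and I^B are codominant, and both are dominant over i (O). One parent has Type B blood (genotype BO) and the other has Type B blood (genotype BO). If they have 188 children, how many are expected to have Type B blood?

Cross: BO × BO
Possible offspring genotypes: 1 BB, 2 BO, 1 OO
Blood type counts: 3 Type B, 1 Type O
Probability of Type B: 3/4
Expected count = 3/4 × 188 = 141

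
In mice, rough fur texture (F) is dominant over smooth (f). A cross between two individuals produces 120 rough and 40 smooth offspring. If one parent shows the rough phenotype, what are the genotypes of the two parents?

Observed offspring: 120 rough, 40 smooth
The observed ratio simplifies to 3:1. Smooth (ff) offspring appear, so each parent must contribute one f allele. The parent stated to show rough carries F, so it is Ff. The other parent is then either Ff or ff: Ff × ff would give a 1:1 split, whereas Ff × Ff gives 3:1 — matching the data. So both parents are heterozygous (Ff × Ff).
Parent genotypes: Ff × Ff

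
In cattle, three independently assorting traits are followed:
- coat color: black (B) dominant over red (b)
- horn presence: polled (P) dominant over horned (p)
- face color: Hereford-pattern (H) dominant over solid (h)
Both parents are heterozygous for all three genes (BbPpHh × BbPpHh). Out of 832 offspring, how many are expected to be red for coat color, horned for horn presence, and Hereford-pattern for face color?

Trihybrid cross: BbPpHh × BbPpHh
Each trait segregates independently with a 3:1 phenotypic ratio, so each gene contributes 3/4 (dominant) or 1/4 (recessive).
Target: red (coat color), horned (horn presence), Hereford-pattern (face color)
Probability = product of independent per-trait probabilities
= 1/4 × 1/4 × 3/4 = 3/64
Expected count = 3/64 × 832 = 39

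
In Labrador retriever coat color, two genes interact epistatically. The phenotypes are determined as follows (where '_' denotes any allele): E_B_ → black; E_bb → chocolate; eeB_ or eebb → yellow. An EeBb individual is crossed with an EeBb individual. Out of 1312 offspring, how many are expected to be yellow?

Cross: EeBb × EeBb — consider each gene separately:
E gene: Ee × Ee → 1 EE, 2 Ee, 1 ee → 3 E_ : 1 ee (out of 4)
B gene: Bb × Bb → 1 BB, 2 Bb, 1 bb → 3 B_ : 1 bb (out of 4)
Genotype classes (out of 4 × 4 = 16): E_B_ = 3×3 = 9; E_bb = 3×1 = 3; eeB_ = 1×3 = 3; eebb = 1×1 = 1
Apply the phenotype rules: E_B_ (9) → black; E_bb (3) → chocolate; eeB_ (3) + eebb (1) → yellow
Phenotype counts (out of 16): 9 black, 3 chocolate, 4 yellow
yellow: 4 out of 16 → fraction 1/4
Expected count = 1/4 × 1312 = 328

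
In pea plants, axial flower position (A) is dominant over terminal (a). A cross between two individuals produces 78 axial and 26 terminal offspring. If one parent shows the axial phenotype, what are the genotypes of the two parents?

Observed offspring: 78 axial, 26 terminal
The observed ratio simplifies to 3:1. Terminal (aa) offspring appear, so each parent must contribute one a allele. The parent stated to show axial carries A, so it is Aa. The other parent is then either Aa or aa: Aa × aa would give a 1:1 split, whereas Aa × Aa gives 3:1 — matching the data. So both parents are heterozygous (Aa × Aa).
Parent genotypes: Aa × Aa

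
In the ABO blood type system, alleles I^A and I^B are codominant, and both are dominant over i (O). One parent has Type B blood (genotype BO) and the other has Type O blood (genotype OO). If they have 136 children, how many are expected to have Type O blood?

Cross: BO × OO
Possible offspring genotypes: 2 BO, 2 OO
Blood type counts: 2 Type B, 2 Type O
Probability of Type O: 2/4 = 1/2
Expected count = 1/2 × 136 = 68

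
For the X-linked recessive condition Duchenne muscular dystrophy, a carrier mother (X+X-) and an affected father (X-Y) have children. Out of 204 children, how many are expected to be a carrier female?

Cross: X+X- × X-Y
Offspring: 1 X+X-, 1 X+Y, 1 X-X-, 1 X-Y
Probability of a carrier female: 1/4
Expected count = 1/4 × 204 = 51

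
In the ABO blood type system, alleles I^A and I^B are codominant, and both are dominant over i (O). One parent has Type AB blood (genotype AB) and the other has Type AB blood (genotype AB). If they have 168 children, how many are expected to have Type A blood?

Cross: AB × AB
Possible offspring genotypes: 1 AA, 2 AB, 1 BB
Blood type counts: 1 Type A, 2 Type AB, 1 Type B
Probability of Type A: 1/4
Expected count = 1/4 × 168 = 42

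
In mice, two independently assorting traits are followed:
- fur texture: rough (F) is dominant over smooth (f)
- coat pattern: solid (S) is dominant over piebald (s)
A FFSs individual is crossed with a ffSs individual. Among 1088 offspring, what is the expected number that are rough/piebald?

Dihybrid cross FFSs × ffSs — consider each gene separately:
fur texture: FF × ff → 4 Ff → 4 F_ (out of 4)
coat pattern: Ss × Ss → 1 SS, 2 Ss, 1 ss → 3 S_ : 1 ss (out of 4)
Combine (counts out of 4 × 4 = 16): rough/solid (F_S_) = 4×3 = 12; rough/piebald (F_ss) = 4×1 = 4
Phenotype counts (out of 16): 12 rough/solid, 4 rough/piebald
rough/piebald: 4 out of 16 → fraction 1/4
Expected count = 1/4 × 1088 = 272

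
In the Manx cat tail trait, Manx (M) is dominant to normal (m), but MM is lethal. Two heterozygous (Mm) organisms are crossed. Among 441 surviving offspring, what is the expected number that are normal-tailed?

Cross: Mm × Mm
Punnett square offspring (before lethality): 1 MM, 2 Mm, 1 mm
The MM genotype is lethal (embryos die); surviving offspring: 2 Mm, 1 mm
normal-tailed: 1 out of 3 → fraction 1/3
Expected count = 1/3 × 441 = 147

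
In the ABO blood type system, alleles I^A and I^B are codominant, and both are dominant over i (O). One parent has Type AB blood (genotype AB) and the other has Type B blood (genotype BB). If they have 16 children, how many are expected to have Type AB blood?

Cross: AB × BB
Possible offspring genotypes: 2 AB, 2 BB
Blood type counts: 2 Type AB, 2 Type B
Probability of Type AB: 2/4 = 1/2
Expected count = 1/2 × 16 = 8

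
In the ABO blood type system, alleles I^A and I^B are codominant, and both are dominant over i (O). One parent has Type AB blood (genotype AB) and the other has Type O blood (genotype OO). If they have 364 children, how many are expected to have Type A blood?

Cross: AB × OO
Possible offspring genotypes: 2 AO, 2 BO
Blood type counts: 2 Type A, 2 Type B
Probability of Type A: 2/4 = 1/2
Expected count = 1/2 × 364 = 182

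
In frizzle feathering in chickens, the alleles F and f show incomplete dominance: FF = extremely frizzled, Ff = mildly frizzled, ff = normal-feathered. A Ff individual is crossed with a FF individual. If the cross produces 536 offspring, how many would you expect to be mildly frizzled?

Punnett square for Ff × FF:
Offspring genotypes: 2 FF, 2 Ff
Phenotype counts: 2 extremely frizzled, 2 mildly frizzled
mildly frizzled: 2 out of 4 → fraction 1/2
Expected count = 1/2 × 536 = 268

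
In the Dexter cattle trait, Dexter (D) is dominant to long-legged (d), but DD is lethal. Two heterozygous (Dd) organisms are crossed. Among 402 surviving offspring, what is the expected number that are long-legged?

Cross: Dd × Dd
Punnett square offspring (before lethality): 1 DD, 2 Dd, 1 dd
The DD genotype is lethal (embryos die); surviving offspring: 2 Dd, 1 dd
long-legged: 1 out of 3 → fraction 1/3
Expected count = 1/3 × 402 = 134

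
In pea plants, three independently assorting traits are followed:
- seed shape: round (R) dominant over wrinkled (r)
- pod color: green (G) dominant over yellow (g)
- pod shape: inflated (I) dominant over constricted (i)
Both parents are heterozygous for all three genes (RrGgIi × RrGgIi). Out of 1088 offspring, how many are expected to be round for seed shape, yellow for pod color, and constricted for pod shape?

Trihybrid cross: RrGgIi × RrGgIi
Each trait segregates independently with a 3:1 phenotypic ratio, so each gene contributes 3/4 (dominant) or 1/4 (recessive).
Target: round (seed shape), yellow (pod color), constricted (pod shape)
Probability = product of independent per-trait probabilities
= 3/4 × 1/4 × 1/4 = 3/64
Expected count = 3/64 × 1088 = 51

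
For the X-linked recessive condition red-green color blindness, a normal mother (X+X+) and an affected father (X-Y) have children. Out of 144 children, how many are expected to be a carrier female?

Cross: X+X+ × X-Y
Offspring: 2 X+X-, 2 X+Y
Probability of a carrier female: 2/4 = 1/2
Expected count = 1/2 × 144 = 72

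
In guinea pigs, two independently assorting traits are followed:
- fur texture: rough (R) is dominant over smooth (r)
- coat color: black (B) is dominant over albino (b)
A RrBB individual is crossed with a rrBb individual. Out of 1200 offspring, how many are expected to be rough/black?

Dihybrid cross RrBB × rrBb — consider each gene separately:
fur texture: Rr × rr → 2 Rr, 2 rr → 2 R_ : 2 rr (out of 4)
coat color: BB × Bb → 2 BB, 2 Bb → 4 B_ (out of 4)
Combine (counts out of 4 × 4 = 16): rough/black (R_B_) = 2×4 = 8; smooth/black (rrB_) = 2×4 = 8
Phenotype counts (out of 16): 8 rough/black, 8 smooth/black
rough/black: 8 out of 16 → fraction 1/2
Expected count = 1/2 × 1200 = 600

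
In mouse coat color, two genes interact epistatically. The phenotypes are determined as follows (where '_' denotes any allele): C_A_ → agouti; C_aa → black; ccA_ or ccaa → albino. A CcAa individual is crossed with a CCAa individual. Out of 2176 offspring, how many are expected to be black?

Cross: CcAa × CCAa — consider each gene separately:
C gene: Cc × CC → 2 CC, 2 Cc → 4 C_ (out of 4)
A gene: Aa × Aa → 1 AA, 2 Aa, 1 aa → 3 A_ : 1 aa (out of 4)
Genotype classes (out of 4 × 4 = 16): C_A_ = 4×3 = 12; C_aa = 4×1 = 4
Apply the phenotype rules: C_A_ (12) → agouti; C_aa (4) → black
Phenotype counts (out of 16): 12 agouti, 4 black
black: 4 out of 16 → fraction 1/4
Expected count = 1/4 × 2176 = 544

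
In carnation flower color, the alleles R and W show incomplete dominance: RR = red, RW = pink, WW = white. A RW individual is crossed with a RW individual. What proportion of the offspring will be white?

Punnett square for RW × RW:
Offspring genotypes: 1 RR, 2 RW, 1 WW
Phenotype counts: 1 red, 2 pink, 1 white
white: 1 out of 4
Probability: 1/4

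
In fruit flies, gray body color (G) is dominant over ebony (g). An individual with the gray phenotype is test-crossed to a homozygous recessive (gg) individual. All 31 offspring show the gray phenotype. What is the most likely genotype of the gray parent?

Test cross: ? × gg
All offspring are gray.
If the unknown parent were heterozygous (Gg), about half of 31 offspring would be ebony; none are. The unknown parent is most likely homozygous dominant (GG).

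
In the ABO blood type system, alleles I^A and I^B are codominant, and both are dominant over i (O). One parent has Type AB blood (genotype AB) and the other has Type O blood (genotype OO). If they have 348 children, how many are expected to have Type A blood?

Cross: AB × OO
Possible offspring genotypes: 2 AO, 2 BO
Blood type counts: 2 Type A, 2 Type B
Probability of Type A: 2/4 = 1/2
Expected count = 1/2 × 348 = 174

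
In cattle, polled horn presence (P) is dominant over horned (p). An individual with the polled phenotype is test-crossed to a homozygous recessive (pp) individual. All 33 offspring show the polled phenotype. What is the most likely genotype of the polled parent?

Test cross: ? × pp
All offspring are polled.
If the unknown parent were heterozygous (Pp), about half of 33 offspring would be horned; none are. The unknown parent is most likely homozygous dominant (PP).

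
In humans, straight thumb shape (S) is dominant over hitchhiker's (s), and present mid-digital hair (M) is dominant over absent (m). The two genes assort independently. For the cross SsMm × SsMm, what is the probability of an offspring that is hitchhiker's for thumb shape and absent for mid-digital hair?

Dihybrid cross SsMm × SsMm — consider each gene separately:
thumb shape: Ss × Ss → 1 SS, 2 Ss, 1 ss → 3 S_ : 1 ss (out of 4)
mid-digital hair: Mm × Mm → 1 MM, 2 Mm, 1 mm → 3 M_ : 1 mm (out of 4)
Looking for: hitchhiker's (ss) and absent (mm)
P(hitchhiker's) = 1/4, P(absent) = 1/4
P(both) = 1/4 × 1/4 = 1/16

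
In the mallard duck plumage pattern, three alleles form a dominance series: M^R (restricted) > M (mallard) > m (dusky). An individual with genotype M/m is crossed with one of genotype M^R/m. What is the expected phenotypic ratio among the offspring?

Cross: M/m × M^R/m
Allele dominance: M^R > M > m
Offspring genotypes: 1 M^R/M, 1 M/m, 1 M^R/m, 1 m/m
Phenotype counts: 2 restricted, 1 mallard, 1 dusky
Ratio: 2 restricted : 1 mallard : 1 dusky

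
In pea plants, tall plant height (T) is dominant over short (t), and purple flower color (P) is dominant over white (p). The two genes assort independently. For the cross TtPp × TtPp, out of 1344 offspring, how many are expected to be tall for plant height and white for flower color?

Dihybrid cross TtPp × TtPp — consider each gene separately:
plant height: Tt × Tt → 1 TT, 2 Tt, 1 tt → 3 T_ : 1 tt (out of 4)
flower color: Pp × Pp → 1 PP, 2 Pp, 1 pp → 3 P_ : 1 pp (out of 4)
Looking for: tall (T_) and white (pp)
P(tall) = 3/4, P(white) = 1/4
P(both) = 3/4 × 1/4 = 3/16
Expected count = 3/16 × 1344 = 252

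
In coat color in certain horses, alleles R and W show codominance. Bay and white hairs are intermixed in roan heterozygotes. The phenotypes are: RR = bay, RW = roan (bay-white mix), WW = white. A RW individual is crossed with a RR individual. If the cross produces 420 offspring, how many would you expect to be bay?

Punnett square for RW × RR:
Offspring genotypes: 2 RR, 2 RW
Phenotype counts: 2 bay, 2 roan (bay-white mix)
bay: 2 out of 4 → fraction 1/2
Expected count = 1/2 × 420 = 210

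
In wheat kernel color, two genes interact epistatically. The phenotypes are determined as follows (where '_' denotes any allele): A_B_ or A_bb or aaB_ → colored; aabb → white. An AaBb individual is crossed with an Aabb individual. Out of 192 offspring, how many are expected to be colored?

Cross: AaBb × Aabb — consider each gene separately:
A gene: Aa × Aa → 1 AA, 2 Aa, 1 aa → 3 A_ : 1 aa (out of 4)
B gene: Bb × bb → 2 Bb, 2 bb → 2 B_ : 2 bb (out of 4)
Genotype classes (out of 4 × 4 = 16): A_B_ = 3×2 = 6; A_bb = 3×2 = 6; aaB_ = 1×2 = 2; aabb = 1×2 = 2
Apply the phenotype rules: A_B_ (6) + A_bb (6) + aaB_ (2) → colored; aabb (2) → white
Phenotype counts (out of 16): 14 colored, 2 white
colored: 14 out of 16 → fraction 7/8
Expected count = 7/8 × 192 = 168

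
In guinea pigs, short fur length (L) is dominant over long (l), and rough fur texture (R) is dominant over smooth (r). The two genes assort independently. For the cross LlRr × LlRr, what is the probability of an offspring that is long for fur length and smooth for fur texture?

Dihybrid cross LlRr × LlRr — consider each gene separately:
fur length: Ll × Ll → 1 LL, 2 Ll, 1 ll → 3 L_ : 1 ll (out of 4)
fur texture: Rr × Rr → 1 RR, 2 Rr, 1 rr → 3 R_ : 1 rr (out of 4)
Looking for: long (ll) and smooth (rr)
P(long) = 1/4, P(smooth) = 1/4
P(both) = 1/4 × 1/4 = 1/16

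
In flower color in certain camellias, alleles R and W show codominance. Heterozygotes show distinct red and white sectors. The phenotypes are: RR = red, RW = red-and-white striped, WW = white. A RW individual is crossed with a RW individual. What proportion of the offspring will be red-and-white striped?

Punnett square for RW × RW:
Offspring genotypes: 1 RR, 2 RW, 1 WW
Phenotype counts: 1 red, 2 red-and-white striped, 1 white
red-and-white striped: 2 out of 4
Probability: 2/4 = 1/2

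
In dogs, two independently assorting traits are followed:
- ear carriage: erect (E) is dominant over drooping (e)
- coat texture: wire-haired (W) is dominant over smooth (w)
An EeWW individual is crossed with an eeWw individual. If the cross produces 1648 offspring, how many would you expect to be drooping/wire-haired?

Dihybrid cross EeWW × eeWw — consider each gene separately:
ear carriage: Ee × ee → 2 Ee, 2 ee → 2 E_ : 2 ee (out of 4)
coat texture: WW × Ww → 2 WW, 2 Ww → 4 W_ (out of 4)
Combine (counts out of 4 × 4 = 16): erect/wire-haired (E_W_) = 2×4 = 8; drooping/wire-haired (eeW_) = 2×4 = 8
Phenotype counts (out of 16): 8 erect/wire-haired, 8 drooping/wire-haired
drooping/wire-haired: 8 out of 16 → fraction 1/2
Expected count = 1/2 × 1648 = 824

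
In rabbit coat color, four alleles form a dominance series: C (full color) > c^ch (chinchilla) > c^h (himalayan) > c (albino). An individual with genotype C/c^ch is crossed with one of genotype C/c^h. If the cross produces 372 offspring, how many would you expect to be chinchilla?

Cross: C/c^ch × C/c^h
Allele dominance: C > c^ch > c^h > c
Offspring genotypes: 1 C/C, 1 C/c^h, 1 C/c^ch, 1 c^ch/c^h
Phenotype counts: 3 full color, 1 chinchilla
chinchilla: 1 out of 4 → fraction 1/4
Expected count = 1/4 × 372 = 93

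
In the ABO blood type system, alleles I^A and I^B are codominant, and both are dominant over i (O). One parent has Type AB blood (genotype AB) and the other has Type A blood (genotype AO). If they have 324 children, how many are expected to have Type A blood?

Cross: AB × AO
Possible offspring genotypes: 1 AA, 1 AO, 1 AB, 1 BO
Blood type counts: 2 Type A, 1 Type AB, 1 Type B
Probability of Type A: 2/4 = 1/2
Expected count = 1/2 × 324 = 162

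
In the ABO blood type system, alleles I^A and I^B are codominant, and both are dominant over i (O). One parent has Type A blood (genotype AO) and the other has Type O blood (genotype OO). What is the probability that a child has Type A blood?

Cross: AO × OO
Possible offspring genotypes: 2 AO, 2 OO
Blood type counts: 2 Type A, 2 Type O
Probability of Type A: 2/4 = 1/2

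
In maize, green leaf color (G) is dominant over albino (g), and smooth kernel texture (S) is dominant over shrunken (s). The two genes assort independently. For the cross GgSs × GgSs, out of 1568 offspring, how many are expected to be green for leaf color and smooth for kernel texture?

Dihybrid cross GgSs × GgSs — consider each gene separately:
leaf color: Gg × Gg → 1 GG, 2 Gg, 1 gg → 3 G_ : 1 gg (out of 4)
kernel texture: Ss × Ss → 1 SS, 2 Ss, 1 ss → 3 S_ : 1 ss (out of 4)
Looking for: green (G_) and smooth (S_)
P(green) = 3/4, P(smooth) = 3/4
P(both) = 3/4 × 3/4 = 9/16
Expected count = 9/16 × 1568 = 882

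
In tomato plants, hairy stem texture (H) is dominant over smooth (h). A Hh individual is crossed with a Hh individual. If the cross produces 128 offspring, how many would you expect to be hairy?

Punnett square for Hh × Hh:
Offspring genotypes: 1 HH, 2 Hh, 1 hh
hairy: 3, smooth: 1
hairy: 3 out of 4 → fraction 3/4
Expected count = 3/4 × 128 = 96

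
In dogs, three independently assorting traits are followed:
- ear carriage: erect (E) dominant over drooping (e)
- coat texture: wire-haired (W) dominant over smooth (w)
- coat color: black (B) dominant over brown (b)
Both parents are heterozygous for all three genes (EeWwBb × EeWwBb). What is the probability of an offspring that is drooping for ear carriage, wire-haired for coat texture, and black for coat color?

Trihybrid cross: EeWwBb × EeWwBb
Each trait segregates independently with a 3:1 phenotypic ratio, so each gene contributes 3/4 (dominant) or 1/4 (recessive).
Target: drooping (ear carriage), wire-haired (coat texture), black (coat color)
Probability = product of independent per-trait probabilities
= 1/4 × 3/4 × 3/4 = 9/64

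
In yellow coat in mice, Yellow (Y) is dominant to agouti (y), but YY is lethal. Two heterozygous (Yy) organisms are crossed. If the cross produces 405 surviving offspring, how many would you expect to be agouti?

Cross: Yy × Yy
Punnett square offspring (before lethality): 1 YY, 2 Yy, 1 yy
The YY genotype is lethal (embryos die); surviving offspring: 2 Yy, 1 yy
agouti: 1 out of 3 → fraction 1/3
Expected count = 1/3 × 405 = 135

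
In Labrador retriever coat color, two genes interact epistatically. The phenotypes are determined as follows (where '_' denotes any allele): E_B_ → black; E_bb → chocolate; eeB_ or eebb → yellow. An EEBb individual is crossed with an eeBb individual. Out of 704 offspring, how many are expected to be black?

Cross: EEBb × eeBb — consider each gene separately:
E gene: EE × ee → 4 Ee → 4 E_ (out of 4)
B gene: Bb × Bb → 1 BB, 2 Bb, 1 bb → 3 B_ : 1 bb (out of 4)
Genotype classes (out of 4 × 4 = 16): E_B_ = 4×3 = 12; E_bb = 4×1 = 4
Apply the phenotype rules: E_B_ (12) → black; E_bb (4) → chocolate
Phenotype counts (out of 16): 12 black, 4 chocolate
black: 12 out of 16 → fraction 3/4
Expected count = 3/4 × 704 = 528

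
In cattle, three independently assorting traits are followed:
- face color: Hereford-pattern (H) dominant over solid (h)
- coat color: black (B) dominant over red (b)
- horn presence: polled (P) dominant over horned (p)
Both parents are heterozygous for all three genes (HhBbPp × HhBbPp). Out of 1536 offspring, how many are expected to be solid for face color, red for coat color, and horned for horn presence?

Trihybrid cross: HhBbPp × HhBbPp
Each trait segregates independently with a 3:1 phenotypic ratio, so each gene contributes 3/4 (dominant) or 1/4 (recessive).
Target: solid (face color), red (coat color), horned (horn presence)
Probability = product of independent per-trait probabilities
= 1/4 × 1/4 × 1/4 = 1/64
Expected count = 1/64 × 1536 = 24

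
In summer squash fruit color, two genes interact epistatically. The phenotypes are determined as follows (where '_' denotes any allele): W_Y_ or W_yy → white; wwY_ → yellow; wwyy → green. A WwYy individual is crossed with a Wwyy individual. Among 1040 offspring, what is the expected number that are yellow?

Cross: WwYy × Wwyy — consider each gene separately:
W gene: Ww × Ww → 1 WW, 2 Ww, 1 ww → 3 W_ : 1 ww (out of 4)
Y gene: Yy × yy → 2 Yy, 2 yy → 2 Y_ : 2 yy (out of 4)
Genotype classes (out of 4 × 4 = 16): W_Y_ = 3×2 = 6; W_yy = 3×2 = 6; wwY_ = 1×2 = 2; wwyy = 1×2 = 2
Apply the phenotype rules: W_Y_ (6) + W_yy (6) → white; wwY_ (2) → yellow; wwyy (2) → green
Phenotype counts (out of 16): 12 white, 2 yellow, 2 green
yellow: 2 out of 16 → fraction 1/8
Expected count = 1/8 × 1040 = 130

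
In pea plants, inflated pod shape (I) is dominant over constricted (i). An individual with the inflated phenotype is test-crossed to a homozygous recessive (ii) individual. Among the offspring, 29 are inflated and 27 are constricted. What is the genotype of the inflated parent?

Test cross: ? × ii
Offspring: 29 inflated, 27 constricted — approximately 1:1.
A 1:1 ratio in a test cross indicates the unknown parent is heterozygous (Ii).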